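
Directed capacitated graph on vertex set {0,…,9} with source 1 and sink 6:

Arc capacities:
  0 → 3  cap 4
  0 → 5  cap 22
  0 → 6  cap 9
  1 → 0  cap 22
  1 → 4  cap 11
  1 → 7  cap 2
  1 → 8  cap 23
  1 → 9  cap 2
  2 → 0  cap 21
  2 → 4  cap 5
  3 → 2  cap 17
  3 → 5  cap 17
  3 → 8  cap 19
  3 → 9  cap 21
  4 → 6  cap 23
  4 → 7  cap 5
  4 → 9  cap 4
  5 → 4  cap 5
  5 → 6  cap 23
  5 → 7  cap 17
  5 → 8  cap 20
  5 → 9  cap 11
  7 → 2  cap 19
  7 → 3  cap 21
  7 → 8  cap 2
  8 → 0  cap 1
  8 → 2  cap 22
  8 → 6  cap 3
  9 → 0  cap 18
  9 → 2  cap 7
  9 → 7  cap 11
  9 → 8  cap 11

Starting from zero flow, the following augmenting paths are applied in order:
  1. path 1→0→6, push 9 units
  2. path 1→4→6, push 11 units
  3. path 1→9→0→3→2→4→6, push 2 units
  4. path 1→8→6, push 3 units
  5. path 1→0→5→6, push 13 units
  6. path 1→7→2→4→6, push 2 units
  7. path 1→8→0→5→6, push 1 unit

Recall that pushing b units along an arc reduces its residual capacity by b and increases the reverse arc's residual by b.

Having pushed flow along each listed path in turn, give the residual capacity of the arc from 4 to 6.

Residual capacity of (4,6): 8

after path 1 (1→0→6, push 9): res(4,6)=23
after path 2 (1→4→6, push 11): res(4,6)=12
after path 3 (1→9→0→3→2→4→6, push 2): res(4,6)=10
after path 4 (1→8→6, push 3): res(4,6)=10
after path 5 (1→0→5→6, push 13): res(4,6)=10
after path 6 (1→7→2→4→6, push 2): res(4,6)=8
after path 7 (1→8→0→5→6, push 1): res(4,6)=8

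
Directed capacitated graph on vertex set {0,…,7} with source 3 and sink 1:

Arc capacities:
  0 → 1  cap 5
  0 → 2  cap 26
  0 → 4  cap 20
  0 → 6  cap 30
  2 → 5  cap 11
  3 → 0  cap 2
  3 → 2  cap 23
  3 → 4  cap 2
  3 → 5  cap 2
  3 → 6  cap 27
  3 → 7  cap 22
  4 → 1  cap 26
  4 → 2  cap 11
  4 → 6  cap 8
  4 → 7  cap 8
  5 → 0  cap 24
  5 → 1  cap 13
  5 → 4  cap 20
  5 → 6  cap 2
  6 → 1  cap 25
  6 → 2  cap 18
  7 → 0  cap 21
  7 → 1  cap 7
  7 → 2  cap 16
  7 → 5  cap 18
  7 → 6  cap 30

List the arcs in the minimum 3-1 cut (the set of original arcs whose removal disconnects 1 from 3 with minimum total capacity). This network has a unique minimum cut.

augment #1: 3→0→1 push 2
augment #2: 3→4→1 push 2
augment #3: 3→5→1 push 2
augment #4: 3→6→1 push 25
augment #5: 3→7→1 push 7
augment #6: 3→2→5→1 push 11
augment #7: 3→7→0→1 push 3
augment #8: 3→7→0→4→1 push 12
max flow = 64; residual-reachable set from 3 gives S-side
cut edges (S→T): {(2,5), (3,0), (3,4), (3,5), (3,7), (6,1)} total cap 64

Min-cut arcs: {(2,5), (3,0), (3,4), (3,5), (3,7), (6,1)} (total capacity 64)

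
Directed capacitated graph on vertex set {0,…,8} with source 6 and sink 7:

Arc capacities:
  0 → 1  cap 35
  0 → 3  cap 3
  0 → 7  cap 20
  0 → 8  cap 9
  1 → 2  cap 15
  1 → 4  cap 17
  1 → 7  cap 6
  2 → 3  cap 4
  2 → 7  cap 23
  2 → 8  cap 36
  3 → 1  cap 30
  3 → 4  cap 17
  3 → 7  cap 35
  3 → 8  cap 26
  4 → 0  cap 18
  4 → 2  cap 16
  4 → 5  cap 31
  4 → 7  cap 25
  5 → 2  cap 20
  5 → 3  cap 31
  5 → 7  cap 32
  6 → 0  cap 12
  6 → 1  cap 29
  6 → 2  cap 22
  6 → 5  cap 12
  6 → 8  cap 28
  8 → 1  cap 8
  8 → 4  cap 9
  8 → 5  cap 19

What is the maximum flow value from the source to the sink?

Maximum flow value: 102

augment #1: 6→0→7 bottleneck 12, total now 12
augment #2: 6→1→7 bottleneck 6, total now 18
augment #3: 6→2→7 bottleneck 22, total now 40
augment #4: 6→5→7 bottleneck 12, total now 52
augment #5: 6→1→2→7 bottleneck 1, total now 53
augment #6: 6→1→4→7 bottleneck 17, total now 70
augment #7: 6→8→4→7 bottleneck 8, total now 78
augment #8: 6→8→5→7 bottleneck 19, total now 97
augment #9: 6→1→2→3→7 bottleneck 4, total now 101
augment #10: 6→8→4→0→7 bottleneck 1, total now 102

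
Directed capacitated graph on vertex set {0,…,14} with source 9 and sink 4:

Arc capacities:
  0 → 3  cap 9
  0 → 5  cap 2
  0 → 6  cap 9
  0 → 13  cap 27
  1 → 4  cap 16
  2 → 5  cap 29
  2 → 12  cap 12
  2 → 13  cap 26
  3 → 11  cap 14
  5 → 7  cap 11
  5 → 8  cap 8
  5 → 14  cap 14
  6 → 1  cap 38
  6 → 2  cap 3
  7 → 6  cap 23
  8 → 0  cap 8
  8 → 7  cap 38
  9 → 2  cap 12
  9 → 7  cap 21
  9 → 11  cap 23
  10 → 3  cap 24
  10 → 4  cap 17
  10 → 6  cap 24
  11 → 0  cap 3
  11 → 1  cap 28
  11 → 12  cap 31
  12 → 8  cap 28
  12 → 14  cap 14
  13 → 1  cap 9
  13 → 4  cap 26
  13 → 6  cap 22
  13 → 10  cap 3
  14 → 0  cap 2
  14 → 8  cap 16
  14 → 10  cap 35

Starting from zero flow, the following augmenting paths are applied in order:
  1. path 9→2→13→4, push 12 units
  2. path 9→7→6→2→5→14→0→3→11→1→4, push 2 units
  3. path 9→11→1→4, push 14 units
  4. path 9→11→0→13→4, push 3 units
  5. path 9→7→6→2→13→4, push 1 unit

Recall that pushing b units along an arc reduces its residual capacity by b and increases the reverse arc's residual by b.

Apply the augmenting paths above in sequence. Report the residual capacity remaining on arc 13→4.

Residual capacity of (13,4): 10

after path 1 (9→2→13→4, push 12): res(13,4)=14
after path 2 (9→7→6→2→5→14→0→3→11→1→4, push 2): res(13,4)=14
after path 3 (9→11→1→4, push 14): res(13,4)=14
after path 4 (9→11→0→13→4, push 3): res(13,4)=11
after path 5 (9→7→6→2→13→4, push 1): res(13,4)=10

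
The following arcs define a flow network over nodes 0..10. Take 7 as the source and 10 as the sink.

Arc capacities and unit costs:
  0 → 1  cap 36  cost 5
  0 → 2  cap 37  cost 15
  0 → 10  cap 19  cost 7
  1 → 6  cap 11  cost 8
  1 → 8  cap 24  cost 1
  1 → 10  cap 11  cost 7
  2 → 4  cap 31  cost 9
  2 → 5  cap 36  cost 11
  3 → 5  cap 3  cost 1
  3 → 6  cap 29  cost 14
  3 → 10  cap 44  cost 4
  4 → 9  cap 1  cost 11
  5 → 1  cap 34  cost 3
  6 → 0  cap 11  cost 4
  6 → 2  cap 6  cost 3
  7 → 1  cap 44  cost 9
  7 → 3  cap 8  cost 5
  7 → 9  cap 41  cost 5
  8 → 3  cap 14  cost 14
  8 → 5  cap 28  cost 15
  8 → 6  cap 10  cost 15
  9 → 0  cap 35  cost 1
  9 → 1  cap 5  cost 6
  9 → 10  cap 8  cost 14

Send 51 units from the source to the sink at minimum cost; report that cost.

shortest-cost path #1: 7→3→10 push 8 @ unit cost 9 (adds 72)
shortest-cost path #2: 7→9→0→10 push 19 @ unit cost 13 (adds 247)
shortest-cost path #3: 7→1→10 push 11 @ unit cost 16 (adds 176)
shortest-cost path #4: 7→9→10 push 8 @ unit cost 19 (adds 152)
shortest-cost path #5: 7→1→8→3→10 push 5 @ unit cost 28 (adds 140)
total cost = 787

Minimum cost for 51 units: 787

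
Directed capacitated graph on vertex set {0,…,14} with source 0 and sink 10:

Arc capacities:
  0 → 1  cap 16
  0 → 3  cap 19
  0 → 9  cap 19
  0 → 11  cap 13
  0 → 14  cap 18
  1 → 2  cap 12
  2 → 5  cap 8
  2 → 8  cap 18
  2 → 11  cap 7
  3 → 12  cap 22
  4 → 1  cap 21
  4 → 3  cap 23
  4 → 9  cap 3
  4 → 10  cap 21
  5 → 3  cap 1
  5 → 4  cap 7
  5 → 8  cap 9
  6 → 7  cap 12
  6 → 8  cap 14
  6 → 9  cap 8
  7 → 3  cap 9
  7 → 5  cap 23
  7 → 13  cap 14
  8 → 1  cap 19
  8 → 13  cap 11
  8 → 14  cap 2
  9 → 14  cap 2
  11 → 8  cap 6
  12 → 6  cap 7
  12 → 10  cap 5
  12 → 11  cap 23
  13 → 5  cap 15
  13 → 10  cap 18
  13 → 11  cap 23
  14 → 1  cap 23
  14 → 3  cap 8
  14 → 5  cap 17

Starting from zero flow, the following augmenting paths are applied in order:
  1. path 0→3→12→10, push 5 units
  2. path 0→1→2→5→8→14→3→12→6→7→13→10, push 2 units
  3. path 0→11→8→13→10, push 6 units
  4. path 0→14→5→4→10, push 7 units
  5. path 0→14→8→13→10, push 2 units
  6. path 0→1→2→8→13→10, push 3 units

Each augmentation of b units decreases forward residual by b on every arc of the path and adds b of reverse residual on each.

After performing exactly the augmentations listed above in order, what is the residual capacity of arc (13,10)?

after path 1 (0→3→12→10, push 5): res(13,10)=18
after path 2 (0→1→2→5→8→14→3→12→6→7→13→10, push 2): res(13,10)=16
after path 3 (0→11→8→13→10, push 6): res(13,10)=10
after path 4 (0→14→5→4→10, push 7): res(13,10)=10
after path 5 (0→14→8→13→10, push 2): res(13,10)=8
after path 6 (0→1→2→8→13→10, push 3): res(13,10)=5

Residual capacity of (13,10): 5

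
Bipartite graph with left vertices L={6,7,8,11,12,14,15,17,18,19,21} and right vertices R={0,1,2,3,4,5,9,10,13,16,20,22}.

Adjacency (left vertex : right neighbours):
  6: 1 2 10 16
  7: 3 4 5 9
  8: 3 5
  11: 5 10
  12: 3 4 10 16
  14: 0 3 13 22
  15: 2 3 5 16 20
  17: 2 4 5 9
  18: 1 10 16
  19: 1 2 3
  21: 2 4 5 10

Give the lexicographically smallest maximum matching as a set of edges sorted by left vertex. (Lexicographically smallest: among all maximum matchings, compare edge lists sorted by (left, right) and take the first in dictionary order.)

|M| = 10 (so the lex-smallest maximum matching has 10 edges)
process left vertices in ascending order; for each, take the smallest-labelled available neighbour that still permits 10 edges overall, or leave it unmatched if none does
lex-smallest matching: {6-1, 7-3, 8-5, 11-10, 12-4, 14-0, 15-20, 17-9, 18-16, 19-2}

Lex-smallest maximum matching: {(6,1), (7,3), (8,5), (11,10), (12,4), (14,0), (15,20), (17,9), (18,16), (19,2)}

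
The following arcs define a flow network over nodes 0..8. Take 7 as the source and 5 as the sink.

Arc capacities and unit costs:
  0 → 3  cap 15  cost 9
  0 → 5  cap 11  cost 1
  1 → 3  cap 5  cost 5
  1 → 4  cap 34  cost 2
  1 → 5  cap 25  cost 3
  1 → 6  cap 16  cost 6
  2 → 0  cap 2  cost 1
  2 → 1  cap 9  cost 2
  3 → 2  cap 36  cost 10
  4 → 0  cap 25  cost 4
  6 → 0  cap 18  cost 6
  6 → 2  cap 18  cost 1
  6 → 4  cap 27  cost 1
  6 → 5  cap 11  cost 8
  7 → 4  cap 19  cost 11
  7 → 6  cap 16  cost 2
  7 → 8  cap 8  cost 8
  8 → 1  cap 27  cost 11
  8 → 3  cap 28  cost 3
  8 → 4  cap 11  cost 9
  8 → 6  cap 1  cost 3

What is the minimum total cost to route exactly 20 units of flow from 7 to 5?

Minimum cost for 20 units: 186

shortest-cost path #1: 7→6→2→0→5 push 2 @ unit cost 5 (adds 10)
shortest-cost path #2: 7→6→4→0→5 push 9 @ unit cost 8 (adds 72)
shortest-cost path #3: 7→6→2→1→5 push 5 @ unit cost 8 (adds 40)
shortest-cost path #4: 7→4→6→2→1→5 push 4 @ unit cost 16 (adds 64)
total cost = 186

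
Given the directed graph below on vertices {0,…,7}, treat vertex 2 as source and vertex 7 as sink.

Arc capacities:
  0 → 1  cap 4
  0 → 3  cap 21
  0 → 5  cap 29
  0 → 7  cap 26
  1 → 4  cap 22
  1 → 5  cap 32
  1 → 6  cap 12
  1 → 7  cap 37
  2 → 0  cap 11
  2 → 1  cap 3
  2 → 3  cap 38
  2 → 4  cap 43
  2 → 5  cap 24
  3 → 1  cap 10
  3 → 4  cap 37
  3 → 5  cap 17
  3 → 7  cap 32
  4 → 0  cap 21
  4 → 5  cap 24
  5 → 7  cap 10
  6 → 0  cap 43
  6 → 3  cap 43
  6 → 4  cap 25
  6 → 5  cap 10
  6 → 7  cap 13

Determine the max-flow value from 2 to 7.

augment #1: 2→0→7 bottleneck 11, total now 11
augment #2: 2→1→7 bottleneck 3, total now 14
augment #3: 2→3→7 bottleneck 32, total now 46
augment #4: 2→5→7 bottleneck 10, total now 56
augment #5: 2→3→1→7 bottleneck 6, total now 62
augment #6: 2→4→0→7 bottleneck 15, total now 77
augment #7: 2→4→0→1→7 bottleneck 4, total now 81
augment #8: 2→4→0→3→1→7 bottleneck 2, total now 83

Maximum flow value: 83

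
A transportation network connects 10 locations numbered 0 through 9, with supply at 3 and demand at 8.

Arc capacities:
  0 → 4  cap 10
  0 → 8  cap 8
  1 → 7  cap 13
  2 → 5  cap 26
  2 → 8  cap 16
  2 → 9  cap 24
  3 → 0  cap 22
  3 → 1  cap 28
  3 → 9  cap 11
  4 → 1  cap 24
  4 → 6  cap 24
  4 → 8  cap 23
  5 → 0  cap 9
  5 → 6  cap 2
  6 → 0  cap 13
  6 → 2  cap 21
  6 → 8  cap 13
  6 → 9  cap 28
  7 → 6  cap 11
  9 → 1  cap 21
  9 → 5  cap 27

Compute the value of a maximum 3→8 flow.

Maximum flow value: 31

augment #1: 3→0→8 bottleneck 8, total now 8
augment #2: 3→0→4→8 bottleneck 10, total now 18
augment #3: 3→1→7→6→8 bottleneck 11, total now 29
augment #4: 3→9→5→6→8 bottleneck 2, total now 31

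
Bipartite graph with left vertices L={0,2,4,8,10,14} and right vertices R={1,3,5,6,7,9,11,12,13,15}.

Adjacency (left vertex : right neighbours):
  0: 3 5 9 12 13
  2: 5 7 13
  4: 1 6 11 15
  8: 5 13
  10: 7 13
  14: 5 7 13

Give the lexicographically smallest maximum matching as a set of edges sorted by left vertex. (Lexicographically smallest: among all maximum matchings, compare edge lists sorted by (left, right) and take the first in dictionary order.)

|M| = 5 (so the lex-smallest maximum matching has 5 edges)
process left vertices in ascending order; for each, take the smallest-labelled available neighbour that still permits 5 edges overall, or leave it unmatched if none does
lex-smallest matching: {0-3, 2-5, 4-1, 8-13, 10-7}

Lex-smallest maximum matching: {(0,3), (2,5), (4,1), (8,13), (10,7)}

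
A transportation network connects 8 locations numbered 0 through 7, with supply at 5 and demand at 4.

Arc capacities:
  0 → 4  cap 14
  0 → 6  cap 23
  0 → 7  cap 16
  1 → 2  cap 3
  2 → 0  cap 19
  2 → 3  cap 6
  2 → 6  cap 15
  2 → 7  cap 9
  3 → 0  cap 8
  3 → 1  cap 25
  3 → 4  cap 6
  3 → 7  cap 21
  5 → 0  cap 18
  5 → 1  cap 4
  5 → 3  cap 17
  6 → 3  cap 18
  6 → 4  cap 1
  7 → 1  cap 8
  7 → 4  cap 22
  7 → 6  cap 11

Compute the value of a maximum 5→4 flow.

augment #1: 5→0→4 bottleneck 14, total now 14
augment #2: 5→3→4 bottleneck 6, total now 20
augment #3: 5→0→6→4 bottleneck 1, total now 21
augment #4: 5→0→7→4 bottleneck 3, total now 24
augment #5: 5→3→7→4 bottleneck 11, total now 35
augment #6: 5→1→2→7→4 bottleneck 3, total now 38

Maximum flow value: 38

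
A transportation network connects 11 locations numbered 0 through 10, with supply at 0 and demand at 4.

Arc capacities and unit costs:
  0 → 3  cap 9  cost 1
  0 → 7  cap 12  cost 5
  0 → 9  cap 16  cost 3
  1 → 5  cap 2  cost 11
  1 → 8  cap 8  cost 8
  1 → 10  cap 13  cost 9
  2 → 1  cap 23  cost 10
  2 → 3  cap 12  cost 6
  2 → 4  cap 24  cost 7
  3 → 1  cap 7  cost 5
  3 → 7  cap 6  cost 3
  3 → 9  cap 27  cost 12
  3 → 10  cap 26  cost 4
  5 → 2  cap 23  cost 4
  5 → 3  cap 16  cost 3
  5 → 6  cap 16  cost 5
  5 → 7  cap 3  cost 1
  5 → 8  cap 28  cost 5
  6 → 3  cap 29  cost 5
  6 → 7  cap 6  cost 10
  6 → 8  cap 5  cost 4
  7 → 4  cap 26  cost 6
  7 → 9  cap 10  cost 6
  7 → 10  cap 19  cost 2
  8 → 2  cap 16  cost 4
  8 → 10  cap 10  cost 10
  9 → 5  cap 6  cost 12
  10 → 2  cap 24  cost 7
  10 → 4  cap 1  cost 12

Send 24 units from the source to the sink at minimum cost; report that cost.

shortest-cost path #1: 0→3→7→4 push 6 @ unit cost 10 (adds 60)
shortest-cost path #2: 0→7→4 push 12 @ unit cost 11 (adds 132)
shortest-cost path #3: 0→3→10→4 push 1 @ unit cost 17 (adds 17)
shortest-cost path #4: 0→3→10→2→4 push 2 @ unit cost 19 (adds 38)
shortest-cost path #5: 0→9→5→7→4 push 3 @ unit cost 22 (adds 66)
total cost = 313

Minimum cost for 24 units: 313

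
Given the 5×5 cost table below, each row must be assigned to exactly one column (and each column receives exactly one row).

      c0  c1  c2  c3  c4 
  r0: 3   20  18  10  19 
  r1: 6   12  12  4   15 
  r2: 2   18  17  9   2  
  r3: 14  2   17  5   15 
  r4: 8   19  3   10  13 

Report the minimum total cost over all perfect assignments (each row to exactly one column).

Minimum assignment cost: 14

optimal assignment: row0→col0 (cost 3), row1→col3 (cost 4), row2→col4 (cost 2), row3→col1 (cost 2), row4→col2 (cost 3)
total = 3 + 4 + 2 + 2 + 3 = 14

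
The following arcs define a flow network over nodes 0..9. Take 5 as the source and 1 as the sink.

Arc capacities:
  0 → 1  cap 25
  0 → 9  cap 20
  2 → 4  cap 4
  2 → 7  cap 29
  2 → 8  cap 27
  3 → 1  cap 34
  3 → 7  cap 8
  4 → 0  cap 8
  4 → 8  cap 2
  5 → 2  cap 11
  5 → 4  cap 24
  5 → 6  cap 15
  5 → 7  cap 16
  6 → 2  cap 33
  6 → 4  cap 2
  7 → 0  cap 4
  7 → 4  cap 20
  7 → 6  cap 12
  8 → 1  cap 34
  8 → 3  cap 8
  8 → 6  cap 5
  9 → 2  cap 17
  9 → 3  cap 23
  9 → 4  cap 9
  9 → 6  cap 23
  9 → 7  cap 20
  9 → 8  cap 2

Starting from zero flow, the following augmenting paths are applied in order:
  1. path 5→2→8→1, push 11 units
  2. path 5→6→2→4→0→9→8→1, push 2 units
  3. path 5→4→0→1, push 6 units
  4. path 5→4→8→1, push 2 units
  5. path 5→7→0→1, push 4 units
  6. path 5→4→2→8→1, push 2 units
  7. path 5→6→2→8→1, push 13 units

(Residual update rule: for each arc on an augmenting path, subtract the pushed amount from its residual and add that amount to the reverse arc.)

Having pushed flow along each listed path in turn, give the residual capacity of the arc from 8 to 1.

Residual capacity of (8,1): 4

after path 1 (5→2→8→1, push 11): res(8,1)=23
after path 2 (5→6→2→4→0→9→8→1, push 2): res(8,1)=21
after path 3 (5→4→0→1, push 6): res(8,1)=21
after path 4 (5→4→8→1, push 2): res(8,1)=19
after path 5 (5→7→0→1, push 4): res(8,1)=19
after path 6 (5→4→2→8→1, push 2): res(8,1)=17
after path 7 (5→6→2→8→1, push 13): res(8,1)=4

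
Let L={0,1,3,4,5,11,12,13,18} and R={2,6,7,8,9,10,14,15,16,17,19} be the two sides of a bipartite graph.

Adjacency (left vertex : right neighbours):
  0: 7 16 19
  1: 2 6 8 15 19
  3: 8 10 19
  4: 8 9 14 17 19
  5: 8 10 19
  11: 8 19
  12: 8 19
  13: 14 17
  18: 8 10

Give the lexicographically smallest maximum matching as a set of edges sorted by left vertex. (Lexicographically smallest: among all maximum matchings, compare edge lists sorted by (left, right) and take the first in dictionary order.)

Lex-smallest maximum matching: {(0,7), (1,2), (3,8), (4,9), (5,10), (11,19), (13,14)}

|M| = 7 (so the lex-smallest maximum matching has 7 edges)
process left vertices in ascending order; for each, take the smallest-labelled available neighbour that still permits 7 edges overall, or leave it unmatched if none does
lex-smallest matching: {0-7, 1-2, 3-8, 4-9, 5-10, 11-19, 13-14}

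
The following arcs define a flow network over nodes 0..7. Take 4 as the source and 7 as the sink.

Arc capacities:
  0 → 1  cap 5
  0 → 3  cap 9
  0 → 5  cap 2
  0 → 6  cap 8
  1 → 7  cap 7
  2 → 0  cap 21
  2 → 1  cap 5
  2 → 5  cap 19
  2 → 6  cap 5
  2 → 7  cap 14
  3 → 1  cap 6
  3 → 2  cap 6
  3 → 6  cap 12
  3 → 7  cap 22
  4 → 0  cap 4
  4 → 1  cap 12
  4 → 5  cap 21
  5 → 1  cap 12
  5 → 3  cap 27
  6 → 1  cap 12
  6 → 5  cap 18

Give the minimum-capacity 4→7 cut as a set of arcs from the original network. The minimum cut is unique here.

augment #1: 4→1→7 push 7
augment #2: 4→0→3→7 push 4
augment #3: 4→5→3→7 push 18
augment #4: 4→5→3→2→7 push 3
max flow = 32; residual-reachable set from 4 gives S-side
cut edges (S→T): {(1,7), (4,0), (4,5)} total cap 32

Min-cut arcs: {(1,7), (4,0), (4,5)} (total capacity 32)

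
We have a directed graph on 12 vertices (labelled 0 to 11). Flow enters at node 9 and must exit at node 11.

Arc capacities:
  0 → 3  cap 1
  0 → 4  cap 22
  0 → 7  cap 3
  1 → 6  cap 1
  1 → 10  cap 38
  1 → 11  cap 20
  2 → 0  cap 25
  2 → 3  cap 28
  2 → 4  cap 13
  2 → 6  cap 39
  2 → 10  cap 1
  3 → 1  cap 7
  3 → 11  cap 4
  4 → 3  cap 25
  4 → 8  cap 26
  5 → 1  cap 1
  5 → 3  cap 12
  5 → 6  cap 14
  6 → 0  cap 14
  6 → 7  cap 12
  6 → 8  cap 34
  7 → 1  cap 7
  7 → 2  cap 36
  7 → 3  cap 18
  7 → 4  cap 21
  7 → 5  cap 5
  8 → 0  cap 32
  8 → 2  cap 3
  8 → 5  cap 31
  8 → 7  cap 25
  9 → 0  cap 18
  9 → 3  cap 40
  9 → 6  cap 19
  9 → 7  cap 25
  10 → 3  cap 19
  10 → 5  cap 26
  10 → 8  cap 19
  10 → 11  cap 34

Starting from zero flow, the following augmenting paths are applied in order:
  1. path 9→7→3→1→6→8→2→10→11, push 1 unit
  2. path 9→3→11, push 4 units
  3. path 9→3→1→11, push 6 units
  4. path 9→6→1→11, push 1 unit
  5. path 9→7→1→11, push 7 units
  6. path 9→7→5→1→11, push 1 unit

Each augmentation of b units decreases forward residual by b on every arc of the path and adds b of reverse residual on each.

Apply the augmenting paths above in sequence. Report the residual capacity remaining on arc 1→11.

Residual capacity of (1,11): 5

after path 1 (9→7→3→1→6→8→2→10→11, push 1): res(1,11)=20
after path 2 (9→3→11, push 4): res(1,11)=20
after path 3 (9→3→1→11, push 6): res(1,11)=14
after path 4 (9→6→1→11, push 1): res(1,11)=13
after path 5 (9→7→1→11, push 7): res(1,11)=6
after path 6 (9→7→5→1→11, push 1): res(1,11)=5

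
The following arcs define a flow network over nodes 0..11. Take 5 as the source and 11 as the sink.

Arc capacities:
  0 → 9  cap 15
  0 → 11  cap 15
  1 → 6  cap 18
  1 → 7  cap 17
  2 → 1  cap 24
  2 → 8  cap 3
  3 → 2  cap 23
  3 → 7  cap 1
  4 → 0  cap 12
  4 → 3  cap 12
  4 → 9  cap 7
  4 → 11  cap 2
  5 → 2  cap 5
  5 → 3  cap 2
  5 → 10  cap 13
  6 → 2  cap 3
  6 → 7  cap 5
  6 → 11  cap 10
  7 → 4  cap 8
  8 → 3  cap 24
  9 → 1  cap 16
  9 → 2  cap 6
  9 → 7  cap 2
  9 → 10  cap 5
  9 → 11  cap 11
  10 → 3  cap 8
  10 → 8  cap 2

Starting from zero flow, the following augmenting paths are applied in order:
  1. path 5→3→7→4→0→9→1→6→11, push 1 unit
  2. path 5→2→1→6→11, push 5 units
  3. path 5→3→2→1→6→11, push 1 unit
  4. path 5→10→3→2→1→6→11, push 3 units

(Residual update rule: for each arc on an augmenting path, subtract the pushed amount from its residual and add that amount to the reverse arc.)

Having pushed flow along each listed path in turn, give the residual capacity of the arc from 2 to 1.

after path 1 (5→3→7→4→0→9→1→6→11, push 1): res(2,1)=24
after path 2 (5→2→1→6→11, push 5): res(2,1)=19
after path 3 (5→3→2→1→6→11, push 1): res(2,1)=18
after path 4 (5→10→3→2→1→6→11, push 3): res(2,1)=15

Residual capacity of (2,1): 15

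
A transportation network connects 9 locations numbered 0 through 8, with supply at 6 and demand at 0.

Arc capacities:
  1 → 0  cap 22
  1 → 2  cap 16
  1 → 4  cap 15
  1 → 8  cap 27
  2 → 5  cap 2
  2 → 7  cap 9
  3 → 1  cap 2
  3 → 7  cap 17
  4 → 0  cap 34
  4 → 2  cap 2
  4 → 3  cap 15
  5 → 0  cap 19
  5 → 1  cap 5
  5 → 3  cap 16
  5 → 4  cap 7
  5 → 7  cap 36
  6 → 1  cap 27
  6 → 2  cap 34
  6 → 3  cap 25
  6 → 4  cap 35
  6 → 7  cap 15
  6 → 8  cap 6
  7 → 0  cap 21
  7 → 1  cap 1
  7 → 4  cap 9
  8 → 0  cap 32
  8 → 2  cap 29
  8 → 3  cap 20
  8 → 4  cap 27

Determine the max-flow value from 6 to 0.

augment #1: 6→1→0 bottleneck 22, total now 22
augment #2: 6→4→0 bottleneck 34, total now 56
augment #3: 6→7→0 bottleneck 15, total now 71
augment #4: 6→8→0 bottleneck 6, total now 77
augment #5: 6→1→8→0 bottleneck 5, total now 82
augment #6: 6→2→5→0 bottleneck 2, total now 84
augment #7: 6→2→7→0 bottleneck 6, total now 90
augment #8: 6→3→1→8→0 bottleneck 2, total now 92
augment #9: 6→2→7→1→8→0 bottleneck 1, total now 93

Maximum flow value: 93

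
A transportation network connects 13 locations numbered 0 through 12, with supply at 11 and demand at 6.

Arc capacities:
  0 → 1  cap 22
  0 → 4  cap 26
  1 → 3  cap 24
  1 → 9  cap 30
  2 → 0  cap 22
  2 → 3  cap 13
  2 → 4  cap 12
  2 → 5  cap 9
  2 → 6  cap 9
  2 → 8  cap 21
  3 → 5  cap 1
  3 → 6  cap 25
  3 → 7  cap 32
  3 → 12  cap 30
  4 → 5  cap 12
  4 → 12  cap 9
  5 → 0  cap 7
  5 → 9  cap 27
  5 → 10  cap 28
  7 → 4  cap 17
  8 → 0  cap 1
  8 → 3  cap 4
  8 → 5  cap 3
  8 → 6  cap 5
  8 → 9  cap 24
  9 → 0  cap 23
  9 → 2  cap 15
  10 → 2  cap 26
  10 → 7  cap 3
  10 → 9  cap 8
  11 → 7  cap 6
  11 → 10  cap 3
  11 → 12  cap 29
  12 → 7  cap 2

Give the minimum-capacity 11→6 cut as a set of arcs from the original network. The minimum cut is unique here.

augment #1: 11→10→2→6 push 3
augment #2: 11→7→4→5→9→2→6 push 6
augment #3: 11→12→7→4→5→0→1→3→6 push 2
max flow = 11; residual-reachable set from 11 gives S-side
cut edges (S→T): {(11,7), (11,10), (12,7)} total cap 11

Min-cut arcs: {(11,7), (11,10), (12,7)} (total capacity 11)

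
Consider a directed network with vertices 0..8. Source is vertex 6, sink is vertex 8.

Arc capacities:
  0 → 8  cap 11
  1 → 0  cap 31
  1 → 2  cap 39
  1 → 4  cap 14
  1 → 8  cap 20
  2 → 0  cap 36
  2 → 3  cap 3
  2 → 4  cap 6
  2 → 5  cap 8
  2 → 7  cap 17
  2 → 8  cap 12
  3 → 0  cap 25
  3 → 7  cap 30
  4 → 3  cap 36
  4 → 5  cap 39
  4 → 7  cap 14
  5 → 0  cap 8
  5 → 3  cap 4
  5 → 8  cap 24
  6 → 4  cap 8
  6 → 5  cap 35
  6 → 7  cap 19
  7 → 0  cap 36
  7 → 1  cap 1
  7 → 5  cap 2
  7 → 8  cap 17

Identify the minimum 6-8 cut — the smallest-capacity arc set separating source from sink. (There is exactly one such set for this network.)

augment #1: 6→5→8 push 24
augment #2: 6→7→8 push 17
augment #3: 6→5→0→8 push 8
augment #4: 6→7→0→8 push 2
augment #5: 6→4→3→0→8 push 1
augment #6: 6→4→7→1→8 push 1
max flow = 53; residual-reachable set from 6 gives S-side
cut edges (S→T): {(0,8), (5,8), (7,1), (7,8)} total cap 53

Min-cut arcs: {(0,8), (5,8), (7,1), (7,8)} (total capacity 53)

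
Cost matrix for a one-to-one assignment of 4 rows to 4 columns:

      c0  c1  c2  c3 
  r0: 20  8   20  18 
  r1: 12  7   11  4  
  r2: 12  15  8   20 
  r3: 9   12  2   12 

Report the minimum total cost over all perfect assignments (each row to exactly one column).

optimal assignment: row0→col1 (cost 8), row1→col3 (cost 4), row2→col0 (cost 12), row3→col2 (cost 2)
total = 8 + 4 + 12 + 2 = 26

Minimum assignment cost: 26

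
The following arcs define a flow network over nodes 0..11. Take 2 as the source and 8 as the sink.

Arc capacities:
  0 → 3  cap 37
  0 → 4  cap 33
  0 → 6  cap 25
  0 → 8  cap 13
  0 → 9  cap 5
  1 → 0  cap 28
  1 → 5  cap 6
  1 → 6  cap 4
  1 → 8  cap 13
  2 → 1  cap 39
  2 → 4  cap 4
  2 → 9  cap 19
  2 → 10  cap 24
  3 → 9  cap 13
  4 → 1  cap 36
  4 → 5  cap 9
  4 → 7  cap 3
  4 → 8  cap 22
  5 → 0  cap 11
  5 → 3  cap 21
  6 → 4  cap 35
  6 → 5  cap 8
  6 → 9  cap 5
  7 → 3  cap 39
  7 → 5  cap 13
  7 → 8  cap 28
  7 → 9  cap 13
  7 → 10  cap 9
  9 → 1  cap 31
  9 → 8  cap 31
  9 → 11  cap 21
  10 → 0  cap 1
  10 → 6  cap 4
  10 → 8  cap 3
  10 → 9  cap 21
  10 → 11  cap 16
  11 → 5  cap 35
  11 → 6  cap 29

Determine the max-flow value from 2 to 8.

Maximum flow value: 85

augment #1: 2→1→8 bottleneck 13, total now 13
augment #2: 2→4→8 bottleneck 4, total now 17
augment #3: 2→9→8 bottleneck 19, total now 36
augment #4: 2→10→8 bottleneck 3, total now 39
augment #5: 2→1→0→8 bottleneck 13, total now 52
augment #6: 2→10→9→8 bottleneck 12, total now 64
augment #7: 2→1→0→4→8 bottleneck 13, total now 77
augment #8: 2→10→0→4→8 bottleneck 1, total now 78
augment #9: 2→10→6→4→8 bottleneck 4, total now 82
augment #10: 2→10→11→6→4→7→8 bottleneck 3, total now 85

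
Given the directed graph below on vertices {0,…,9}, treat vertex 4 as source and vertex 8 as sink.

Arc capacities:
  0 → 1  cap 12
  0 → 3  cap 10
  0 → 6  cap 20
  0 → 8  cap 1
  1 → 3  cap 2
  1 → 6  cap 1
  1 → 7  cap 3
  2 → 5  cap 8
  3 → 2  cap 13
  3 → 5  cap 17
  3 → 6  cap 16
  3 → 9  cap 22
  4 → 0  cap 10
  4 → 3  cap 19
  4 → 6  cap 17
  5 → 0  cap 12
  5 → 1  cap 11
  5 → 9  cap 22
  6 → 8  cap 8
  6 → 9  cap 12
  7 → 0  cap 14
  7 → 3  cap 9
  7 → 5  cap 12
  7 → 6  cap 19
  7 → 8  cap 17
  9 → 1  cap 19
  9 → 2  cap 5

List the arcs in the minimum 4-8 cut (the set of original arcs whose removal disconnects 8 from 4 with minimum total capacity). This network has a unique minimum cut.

Min-cut arcs: {(0,8), (1,7), (6,8)} (total capacity 12)

augment #1: 4→0→8 push 1
augment #2: 4→6→8 push 8
augment #3: 4→0→1→7→8 push 3
max flow = 12; residual-reachable set from 4 gives S-side
cut edges (S→T): {(0,8), (1,7), (6,8)} total cap 12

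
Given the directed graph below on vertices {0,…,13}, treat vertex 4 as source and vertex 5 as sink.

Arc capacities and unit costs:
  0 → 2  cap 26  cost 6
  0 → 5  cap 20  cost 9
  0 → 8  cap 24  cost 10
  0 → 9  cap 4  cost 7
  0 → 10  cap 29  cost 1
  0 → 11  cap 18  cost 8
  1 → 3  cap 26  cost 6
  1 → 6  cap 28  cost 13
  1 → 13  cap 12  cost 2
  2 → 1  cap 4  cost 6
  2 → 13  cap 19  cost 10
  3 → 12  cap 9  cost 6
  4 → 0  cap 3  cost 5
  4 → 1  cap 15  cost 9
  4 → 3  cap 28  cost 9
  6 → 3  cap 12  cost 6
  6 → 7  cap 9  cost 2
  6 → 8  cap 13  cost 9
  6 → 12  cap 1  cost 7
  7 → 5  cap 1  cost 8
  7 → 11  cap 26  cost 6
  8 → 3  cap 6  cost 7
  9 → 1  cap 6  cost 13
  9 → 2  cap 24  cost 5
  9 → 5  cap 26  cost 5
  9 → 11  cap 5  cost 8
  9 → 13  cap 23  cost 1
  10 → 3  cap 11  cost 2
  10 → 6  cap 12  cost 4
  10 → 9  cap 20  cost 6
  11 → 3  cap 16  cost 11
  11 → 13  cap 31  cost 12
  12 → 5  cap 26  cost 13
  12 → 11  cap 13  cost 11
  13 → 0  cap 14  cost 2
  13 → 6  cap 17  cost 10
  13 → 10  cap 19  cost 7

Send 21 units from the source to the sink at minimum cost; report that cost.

shortest-cost path #1: 4→0→5 push 3 @ unit cost 14 (adds 42)
shortest-cost path #2: 4→1→13→0→5 push 12 @ unit cost 22 (adds 264)
shortest-cost path #3: 4→3→12→5 push 6 @ unit cost 28 (adds 168)
total cost = 474

Minimum cost for 21 units: 474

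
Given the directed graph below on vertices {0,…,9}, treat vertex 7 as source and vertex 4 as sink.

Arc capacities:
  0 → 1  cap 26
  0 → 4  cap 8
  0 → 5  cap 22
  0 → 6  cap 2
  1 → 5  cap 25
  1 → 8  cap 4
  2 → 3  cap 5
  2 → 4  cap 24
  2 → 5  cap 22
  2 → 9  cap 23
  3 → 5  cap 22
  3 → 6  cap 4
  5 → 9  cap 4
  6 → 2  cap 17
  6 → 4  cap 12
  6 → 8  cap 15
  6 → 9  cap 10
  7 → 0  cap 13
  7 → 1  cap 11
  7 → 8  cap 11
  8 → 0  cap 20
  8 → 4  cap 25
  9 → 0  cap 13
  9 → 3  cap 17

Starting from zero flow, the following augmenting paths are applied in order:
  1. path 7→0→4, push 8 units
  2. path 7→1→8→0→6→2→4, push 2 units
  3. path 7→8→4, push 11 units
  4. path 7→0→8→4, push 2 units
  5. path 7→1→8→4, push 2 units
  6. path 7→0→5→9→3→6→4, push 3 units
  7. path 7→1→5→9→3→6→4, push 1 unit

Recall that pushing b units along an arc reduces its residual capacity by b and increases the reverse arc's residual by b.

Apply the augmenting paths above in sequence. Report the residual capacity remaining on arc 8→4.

Residual capacity of (8,4): 10

after path 1 (7→0→4, push 8): res(8,4)=25
after path 2 (7→1→8→0→6→2→4, push 2): res(8,4)=25
after path 3 (7→8→4, push 11): res(8,4)=14
after path 4 (7→0→8→4, push 2): res(8,4)=12
after path 5 (7→1→8→4, push 2): res(8,4)=10
after path 6 (7→0→5→9→3→6→4, push 3): res(8,4)=10
after path 7 (7→1→5→9→3→6→4, push 1): res(8,4)=10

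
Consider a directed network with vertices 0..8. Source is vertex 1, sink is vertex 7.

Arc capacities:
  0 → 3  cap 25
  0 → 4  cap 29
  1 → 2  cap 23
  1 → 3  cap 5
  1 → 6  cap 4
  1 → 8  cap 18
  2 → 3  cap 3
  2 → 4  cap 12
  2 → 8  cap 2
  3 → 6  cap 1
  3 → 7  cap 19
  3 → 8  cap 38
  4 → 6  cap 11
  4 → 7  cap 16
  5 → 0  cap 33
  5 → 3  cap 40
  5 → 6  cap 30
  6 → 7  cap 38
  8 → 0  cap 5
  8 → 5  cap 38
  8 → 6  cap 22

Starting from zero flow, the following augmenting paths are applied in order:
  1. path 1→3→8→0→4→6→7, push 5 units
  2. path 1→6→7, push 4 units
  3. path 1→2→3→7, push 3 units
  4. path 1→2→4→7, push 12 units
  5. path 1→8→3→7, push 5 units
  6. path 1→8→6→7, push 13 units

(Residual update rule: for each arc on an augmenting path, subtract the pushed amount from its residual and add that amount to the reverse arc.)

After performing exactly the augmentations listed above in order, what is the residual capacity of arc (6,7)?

Residual capacity of (6,7): 16

after path 1 (1→3→8→0→4→6→7, push 5): res(6,7)=33
after path 2 (1→6→7, push 4): res(6,7)=29
after path 3 (1→2→3→7, push 3): res(6,7)=29
after path 4 (1→2→4→7, push 12): res(6,7)=29
after path 5 (1→8→3→7, push 5): res(6,7)=29
after path 6 (1→8→6→7, push 13): res(6,7)=16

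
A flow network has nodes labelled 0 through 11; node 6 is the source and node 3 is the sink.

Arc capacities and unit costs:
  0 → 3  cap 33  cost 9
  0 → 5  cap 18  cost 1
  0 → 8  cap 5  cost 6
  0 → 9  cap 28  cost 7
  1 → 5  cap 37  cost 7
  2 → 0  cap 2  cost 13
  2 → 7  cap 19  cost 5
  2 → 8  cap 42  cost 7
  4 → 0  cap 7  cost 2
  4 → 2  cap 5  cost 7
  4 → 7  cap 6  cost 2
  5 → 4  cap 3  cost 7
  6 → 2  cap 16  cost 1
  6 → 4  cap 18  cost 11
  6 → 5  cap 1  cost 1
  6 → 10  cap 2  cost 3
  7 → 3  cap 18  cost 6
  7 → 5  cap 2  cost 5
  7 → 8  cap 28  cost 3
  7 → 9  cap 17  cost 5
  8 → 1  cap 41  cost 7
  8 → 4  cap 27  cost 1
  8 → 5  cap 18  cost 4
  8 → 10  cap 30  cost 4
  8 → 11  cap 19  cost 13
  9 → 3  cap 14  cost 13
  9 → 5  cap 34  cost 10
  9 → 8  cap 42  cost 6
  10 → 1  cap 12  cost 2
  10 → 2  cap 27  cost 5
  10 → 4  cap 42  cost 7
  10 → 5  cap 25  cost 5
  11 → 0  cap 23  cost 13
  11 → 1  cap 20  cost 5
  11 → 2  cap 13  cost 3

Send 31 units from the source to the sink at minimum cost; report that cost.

Minimum cost for 31 units: 565

shortest-cost path #1: 6→2→7→3 push 16 @ unit cost 12 (adds 192)
shortest-cost path #2: 6→5→4→7→3 push 1 @ unit cost 16 (adds 16)
shortest-cost path #3: 6→10→4→7→3 push 1 @ unit cost 18 (adds 18)
shortest-cost path #4: 6→10→4→0→3 push 1 @ unit cost 21 (adds 21)
shortest-cost path #5: 6→4→0→3 push 6 @ unit cost 22 (adds 132)
shortest-cost path #6: 6→4→7→2→0→3 push 2 @ unit cost 30 (adds 60)
shortest-cost path #7: 6→4→7→9→3 push 2 @ unit cost 31 (adds 62)
shortest-cost path #8: 6→4→10→2→7→9→3 push 2 @ unit cost 32 (adds 64)
total cost = 565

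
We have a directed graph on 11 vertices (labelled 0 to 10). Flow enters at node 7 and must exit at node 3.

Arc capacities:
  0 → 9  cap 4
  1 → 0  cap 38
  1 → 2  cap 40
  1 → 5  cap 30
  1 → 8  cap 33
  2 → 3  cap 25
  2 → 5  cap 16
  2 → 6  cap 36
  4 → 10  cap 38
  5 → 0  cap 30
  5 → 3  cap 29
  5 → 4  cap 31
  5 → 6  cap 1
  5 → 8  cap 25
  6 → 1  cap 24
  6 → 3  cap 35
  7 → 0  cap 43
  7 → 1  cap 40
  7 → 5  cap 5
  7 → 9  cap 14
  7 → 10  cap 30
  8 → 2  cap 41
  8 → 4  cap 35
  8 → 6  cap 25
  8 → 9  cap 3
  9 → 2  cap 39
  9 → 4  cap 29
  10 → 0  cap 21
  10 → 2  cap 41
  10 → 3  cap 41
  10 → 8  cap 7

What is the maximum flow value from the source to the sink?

Maximum flow value: 93

augment #1: 7→5→3 bottleneck 5, total now 5
augment #2: 7→10→3 bottleneck 30, total now 35
augment #3: 7→1→2→3 bottleneck 25, total now 60
augment #4: 7→1→5→3 bottleneck 15, total now 75
augment #5: 7→9→2→5→3 bottleneck 9, total now 84
augment #6: 7→9→2→6→3 bottleneck 5, total now 89
augment #7: 7→0→9→2→6→3 bottleneck 4, total now 93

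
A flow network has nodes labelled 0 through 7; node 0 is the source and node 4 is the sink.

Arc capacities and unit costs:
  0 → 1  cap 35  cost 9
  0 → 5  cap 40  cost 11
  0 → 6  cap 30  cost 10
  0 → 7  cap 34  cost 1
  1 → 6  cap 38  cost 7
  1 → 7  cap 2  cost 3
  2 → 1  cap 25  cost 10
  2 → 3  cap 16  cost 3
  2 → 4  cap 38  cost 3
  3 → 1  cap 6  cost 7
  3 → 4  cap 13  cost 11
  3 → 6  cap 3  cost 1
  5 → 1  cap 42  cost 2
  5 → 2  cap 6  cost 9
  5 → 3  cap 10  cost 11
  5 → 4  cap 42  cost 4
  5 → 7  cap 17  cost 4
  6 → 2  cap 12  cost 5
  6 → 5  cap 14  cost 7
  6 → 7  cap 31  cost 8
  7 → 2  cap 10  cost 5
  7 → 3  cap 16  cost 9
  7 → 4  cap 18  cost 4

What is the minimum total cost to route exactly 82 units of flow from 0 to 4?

shortest-cost path #1: 0→7→4 push 18 @ unit cost 5 (adds 90)
shortest-cost path #2: 0→7→2→4 push 10 @ unit cost 9 (adds 90)
shortest-cost path #3: 0→5→4 push 40 @ unit cost 15 (adds 600)
shortest-cost path #4: 0→6→2→4 push 12 @ unit cost 18 (adds 216)
shortest-cost path #5: 0→7→3→4 push 2 @ unit cost 21 (adds 42)
total cost = 1038

Minimum cost for 82 units: 1038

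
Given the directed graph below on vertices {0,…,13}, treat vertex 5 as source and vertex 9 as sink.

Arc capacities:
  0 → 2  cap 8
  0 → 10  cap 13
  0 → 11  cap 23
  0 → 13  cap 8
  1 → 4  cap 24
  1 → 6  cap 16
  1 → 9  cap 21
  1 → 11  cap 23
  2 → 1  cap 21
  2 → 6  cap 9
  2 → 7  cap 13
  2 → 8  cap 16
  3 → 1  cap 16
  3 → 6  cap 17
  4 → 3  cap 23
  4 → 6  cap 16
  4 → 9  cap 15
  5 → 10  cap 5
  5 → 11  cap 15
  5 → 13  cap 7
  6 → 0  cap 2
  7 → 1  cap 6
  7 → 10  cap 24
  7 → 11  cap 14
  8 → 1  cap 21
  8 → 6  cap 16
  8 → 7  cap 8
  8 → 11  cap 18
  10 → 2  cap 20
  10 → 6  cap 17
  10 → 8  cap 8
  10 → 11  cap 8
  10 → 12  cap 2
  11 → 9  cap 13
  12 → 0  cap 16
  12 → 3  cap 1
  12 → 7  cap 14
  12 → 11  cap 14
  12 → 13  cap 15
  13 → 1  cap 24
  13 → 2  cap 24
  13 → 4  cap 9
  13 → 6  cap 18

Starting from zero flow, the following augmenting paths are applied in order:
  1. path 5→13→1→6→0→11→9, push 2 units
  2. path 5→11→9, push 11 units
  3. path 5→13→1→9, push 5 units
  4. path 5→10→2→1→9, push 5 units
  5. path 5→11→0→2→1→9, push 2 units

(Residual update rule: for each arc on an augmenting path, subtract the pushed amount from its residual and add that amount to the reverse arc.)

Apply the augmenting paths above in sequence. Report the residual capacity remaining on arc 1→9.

Residual capacity of (1,9): 9

after path 1 (5→13→1→6→0→11→9, push 2): res(1,9)=21
after path 2 (5→11→9, push 11): res(1,9)=21
after path 3 (5→13→1→9, push 5): res(1,9)=16
after path 4 (5→10→2→1→9, push 5): res(1,9)=11
after path 5 (5→11→0→2→1→9, push 2): res(1,9)=9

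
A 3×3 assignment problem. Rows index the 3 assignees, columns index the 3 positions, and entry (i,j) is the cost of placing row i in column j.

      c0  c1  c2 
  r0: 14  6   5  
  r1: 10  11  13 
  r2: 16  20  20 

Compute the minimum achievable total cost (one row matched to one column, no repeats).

Minimum assignment cost: 32

optimal assignment: row0→col2 (cost 5), row1→col1 (cost 11), row2→col0 (cost 16)
total = 5 + 11 + 16 = 32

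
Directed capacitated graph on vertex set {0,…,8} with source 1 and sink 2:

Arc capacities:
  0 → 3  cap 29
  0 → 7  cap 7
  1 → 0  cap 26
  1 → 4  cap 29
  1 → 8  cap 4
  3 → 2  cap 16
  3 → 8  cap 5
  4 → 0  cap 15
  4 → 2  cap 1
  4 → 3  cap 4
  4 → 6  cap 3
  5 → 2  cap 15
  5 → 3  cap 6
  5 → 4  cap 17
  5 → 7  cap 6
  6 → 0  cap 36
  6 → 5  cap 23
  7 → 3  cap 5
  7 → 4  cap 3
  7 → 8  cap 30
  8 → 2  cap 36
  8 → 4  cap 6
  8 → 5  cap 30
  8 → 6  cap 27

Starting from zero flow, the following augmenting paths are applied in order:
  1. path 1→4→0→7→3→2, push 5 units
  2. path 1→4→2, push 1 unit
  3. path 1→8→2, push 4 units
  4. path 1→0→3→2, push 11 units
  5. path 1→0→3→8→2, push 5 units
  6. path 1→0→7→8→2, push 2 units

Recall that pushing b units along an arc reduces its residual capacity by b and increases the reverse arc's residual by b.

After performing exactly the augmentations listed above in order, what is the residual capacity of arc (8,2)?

after path 1 (1→4→0→7→3→2, push 5): res(8,2)=36
after path 2 (1→4→2, push 1): res(8,2)=36
after path 3 (1→8→2, push 4): res(8,2)=32
after path 4 (1→0→3→2, push 11): res(8,2)=32
after path 5 (1→0→3→8→2, push 5): res(8,2)=27
after path 6 (1→0→7→8→2, push 2): res(8,2)=25

Residual capacity of (8,2): 25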